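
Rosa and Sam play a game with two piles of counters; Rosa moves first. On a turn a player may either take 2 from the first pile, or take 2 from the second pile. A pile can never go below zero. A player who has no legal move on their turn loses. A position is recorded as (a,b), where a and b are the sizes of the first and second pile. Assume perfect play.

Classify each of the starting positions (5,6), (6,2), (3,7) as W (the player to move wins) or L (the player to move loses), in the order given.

(5,6): W, (6,2): L, (3,7): L

Classify positions by backward induction: terminal positions (no move available) are L. From any other position, the mover wins iff some move reaches an L.
No move ever increases a pile, so every position that can arise here has a ≤ 6 and b ≤ 7; it is enough to label the cells with 0 ≤ a ≤ 6 and 0 ≤ b ≤ 7.
Every move lowers a or b (never raises either), so fill the grid row by row in increasing a, and left to right within a row: each cell's successors are then already labelled.
      b=0  b=1  b=2  b=3  b=4  b=5  b=6  b=7
a=0:    L    L    W    W    L    L    W    W
a=1:    L    L    W    W    L    L    W    W
a=2:    W    W    L    L    W    W    L    L
a=3:    W    W    L    L    W    W    L    L
a=4:    L    L    W    W    L    L    W    W
a=5:    L    L    W    W    L    L    W    W
a=6:    W    W    L    L    W    W    L    L
Cells with no legal move (terminal, hence L): (0,0), (0,1), (1,0), (1,1).
The remaining L cells, each justified by listing all of its moves:
(0,4): L (sole option (0,2)(W) is W)
(0,5): L (sole option (0,3)(W) is W)
(1,4): L (sole option (1,2)(W) is W)
(1,5): L (sole option (1,3)(W) is W)
(2,2): L (options (0,2)(W), (2,0)(W) are all W)
(2,3): L (options (0,3)(W), (2,1)(W) are all W)
(2,6): L (options (0,6)(W), (2,4)(W) are all W)
(2,7): L (options (0,7)(W), (2,5)(W) are all W)
(3,2): L (options (1,2)(W), (3,0)(W) are all W)
(3,3): L (options (1,3)(W), (3,1)(W) are all W)
(3,6): L (options (1,6)(W), (3,4)(W) are all W)
(3,7): L (options (1,7)(W), (3,5)(W) are all W)
(4,0): L (sole option (2,0)(W) is W)
(4,1): L (sole option (2,1)(W) is W)
(4,4): L (options (2,4)(W), (4,2)(W) are all W)
(4,5): L (options (2,5)(W), (4,3)(W) are all W)
(5,0): L (sole option (3,0)(W) is W)
(5,1): L (sole option (3,1)(W) is W)
(5,4): L (options (3,4)(W), (5,2)(W) are all W)
(5,5): L (options (3,5)(W), (5,3)(W) are all W)
(6,2): L (options (4,2)(W), (6,0)(W) are all W)
(6,3): L (options (4,3)(W), (6,1)(W) are all W)
(6,6): L (options (4,6)(W), (6,4)(W) are all W)
(6,7): L (options (4,7)(W), (6,5)(W) are all W)
Every other cell has at least one move into one of the L cells above, so it is W.
(5,6): the move to (3,6) reaches an L cell, so W
(6,2): one of the L cells justified above, so L
(3,7): one of the L cells justified above, so L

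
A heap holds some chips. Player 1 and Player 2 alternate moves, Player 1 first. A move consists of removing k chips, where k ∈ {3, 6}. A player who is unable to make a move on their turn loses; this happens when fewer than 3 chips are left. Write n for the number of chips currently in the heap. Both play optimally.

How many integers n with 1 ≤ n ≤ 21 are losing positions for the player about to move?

8

Label each position W (a win for the player to move) or L (a loss). A position with no legal move is L; any other position is W exactly when some move reaches an L, and L when every move reaches a W.
n=0: no move → L
n=1: no move → L
n=2: no move → L
n=3: can move to 0, which is L ⇒ W
n=4: can move to 1, which is L ⇒ W
n=5: can move to 2, which is L ⇒ W
n=6: can move to 0, which is L ⇒ W
n=7: can move to 1, which is L ⇒ W
n=8: can move to 2, which is L ⇒ W
n=9: moves to 6(W), 3(W); every one is W ⇒ L
n=10: moves to 7(W), 4(W); every one is W ⇒ L
n=11: moves to 8(W), 5(W); every one is W ⇒ L
n=12: can move to 9, which is L ⇒ W
n=13: can move to 10, which is L ⇒ W
n=14: can move to 11, which is L ⇒ W
n=15: can move to 9, which is L ⇒ W
n=16: can move to 10, which is L ⇒ W
n=17: can move to 11, which is L ⇒ W
n=18: moves to 15(W), 12(W); every one is W ⇒ L
n=19: moves to 16(W), 13(W); every one is W ⇒ L
n=20: moves to 17(W), 14(W); every one is W ⇒ L
n=21: can move to 18, which is L ⇒ W
L entries with 1 ≤ n ≤ 21 (n=0 is outside the asked range and is not counted): n = 1, 2, 9, 10, 11, 18, 19, 20; that makes 8.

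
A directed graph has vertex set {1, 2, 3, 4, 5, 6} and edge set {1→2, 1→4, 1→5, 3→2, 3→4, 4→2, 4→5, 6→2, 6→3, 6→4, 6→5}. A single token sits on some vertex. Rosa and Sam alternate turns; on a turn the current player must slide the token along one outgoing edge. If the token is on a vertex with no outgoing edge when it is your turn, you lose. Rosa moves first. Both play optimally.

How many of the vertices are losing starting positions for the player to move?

2

Label each position W (a win for the player to move) or L (a loss). A position with no legal move is L; any other position is W exactly when some move reaches an L, and L when every move reaches a W.
Every edge goes from a vertex to one that appears earlier in the order 5, 2, 4, 3, 1, 6, so processing vertices in that order labels each vertex after all of its successors.
5: no outgoing edge → L
2: no outgoing edge → L
4: reaches L-position 2 → W
3: reaches L-position 2 → W
1: reaches L-position 2 → W
6: reaches L-position 2 → W
The L vertices are 2, 5; that is 2 in all.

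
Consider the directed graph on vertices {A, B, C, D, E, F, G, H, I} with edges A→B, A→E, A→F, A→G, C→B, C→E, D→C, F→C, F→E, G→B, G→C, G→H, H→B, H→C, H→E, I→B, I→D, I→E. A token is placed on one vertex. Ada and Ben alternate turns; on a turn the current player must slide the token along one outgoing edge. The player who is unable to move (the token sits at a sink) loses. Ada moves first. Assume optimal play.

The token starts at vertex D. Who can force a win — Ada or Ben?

Ben wins.

Positions with no move are L. A position that does have a move is losing for the player to move precisely when every available move leads to a winning position for the opponent. Fill in the labels:
Every edge goes from a vertex to one that appears earlier in the order B, E, C, H, F, G, D, A, I, so processing vertices in that order labels each vertex after all of its successors.
B: no outgoing edge → L
E: no outgoing edge → L
C: can move to E, which is L ⇒ W
H: can move to E, which is L ⇒ W
F: can move to E, which is L ⇒ W
G: can move to B, which is L ⇒ W
D: the only move is to C(W), a W ⇒ L
A: can move to E, which is L ⇒ W
I: can move to D, which is L ⇒ W
The starting position D is L: whatever Ada does, the opponent receives a W position.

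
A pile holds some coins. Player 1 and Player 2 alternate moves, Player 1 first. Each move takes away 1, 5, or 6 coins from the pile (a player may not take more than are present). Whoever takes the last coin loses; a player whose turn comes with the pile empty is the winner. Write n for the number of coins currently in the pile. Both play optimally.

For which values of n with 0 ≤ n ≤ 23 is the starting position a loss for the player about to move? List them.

1, 3, 5, 12, 14, 16, 23

Use the standard recursion: the mover wins at a terminal position; elsewhere, the mover wins exactly when some move hands the opponent an L position.
n=0: no move; the opponent has just taken the last coin and therefore loses → W
n=1: only reaches 0(W), which is W → L
n=2: reaches L-position 1 → W
n=3: only reaches 2(W), which is W → L
n=4: reaches L-position 3 → W
n=5: only reaches 4(W), 0(W), all W → L
n=6: reaches L-position 5 → W
n=7: reaches L-position 1 → W
n=8: reaches L-position 3 → W
n=9: reaches L-position 3 → W
n=10: reaches L-position 5 → W
n=11: reaches L-position 5 → W
n=12: only reaches 11(W), 7(W), 6(W), all W → L
n=13: reaches L-position 12 → W
n=14: only reaches 13(W), 9(W), 8(W), all W → L
n=15: reaches L-position 14 → W
n=16: only reaches 15(W), 11(W), 10(W), all W → L
n=17: reaches L-position 16 → W
n=18: reaches L-position 12 → W
n=19: reaches L-position 14 → W
n=20: reaches L-position 14 → W
n=21: reaches L-position 16 → W
n=22: reaches L-position 16 → W
n=23: only reaches 22(W), 18(W), 17(W), all W → L
The losing starting values of n are exactly the entries labelled L in this table (7 of them).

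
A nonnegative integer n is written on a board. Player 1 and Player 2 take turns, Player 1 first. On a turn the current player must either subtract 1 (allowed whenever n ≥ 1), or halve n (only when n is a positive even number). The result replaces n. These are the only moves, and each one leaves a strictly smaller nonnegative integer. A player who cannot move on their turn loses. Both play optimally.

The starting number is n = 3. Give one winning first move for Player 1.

Build the W/L table. Terminal = L. A non-terminal position is W if it has a move to some L; otherwise it is L.
n=0: no move → L
n=1: reaches L-position 0 → W
n=2: only reaches 1(W), which is W → L
n=3: reaches L-position 2 → W
From 3, the L positions reachable in one move are: 2.

Move to 2.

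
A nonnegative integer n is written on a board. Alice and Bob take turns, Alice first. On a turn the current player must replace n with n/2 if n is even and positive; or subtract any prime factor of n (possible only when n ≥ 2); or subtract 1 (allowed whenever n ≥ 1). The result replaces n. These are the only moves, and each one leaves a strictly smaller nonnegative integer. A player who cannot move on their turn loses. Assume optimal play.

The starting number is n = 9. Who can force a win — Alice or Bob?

Bob wins.

Compute win/loss labels from the base case upward. A position with no move is L. Any other position is W if it can reach an L in one move, else L.
n=0: no move → L
n=1: →0(L), so W
n=2: →0(L), so W
n=3: →0(L), so W
n=4: →2(W), 3(W) — all W, so L
n=5: →0(L), so W
n=6: →4(L), so W
n=7: →0(L), so W
n=8: →4(L), so W
n=9: →6(W), 8(W) — all W, so L
Every move from 9 reaches a W position, so the mover loses.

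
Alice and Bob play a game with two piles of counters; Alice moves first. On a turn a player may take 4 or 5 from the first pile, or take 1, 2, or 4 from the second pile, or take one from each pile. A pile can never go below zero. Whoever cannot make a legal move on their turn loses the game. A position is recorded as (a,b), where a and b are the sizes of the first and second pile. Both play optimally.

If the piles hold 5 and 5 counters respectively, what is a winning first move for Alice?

Move to (5,4).

Compute win/loss labels from the base case upward. A position with no move is L. Any other position is W if it can reach an L in one move, else L.
No move ever increases a pile, so every position that can arise here has a ≤ 5 and b ≤ 5; it is enough to label the cells with 0 ≤ a ≤ 5 and 0 ≤ b ≤ 5.
Every move lowers a or b (never raises either), so fill the grid row by row in increasing a, and left to right within a row: each cell's successors are then already labelled.
      b=0  b=1  b=2  b=3  b=4  b=5
a=0:    L    W    W    L    W    W
a=1:    L    W    W    L    W    W
a=2:    L    W    W    L    W    W
a=3:    L    W    W    L    W    W
a=4:    W    W    L    W    W    L
a=5:    W    L    W    W    L    W
Cells with no legal move (terminal, hence L): (0,0), (1,0), (2,0), (3,0).
The remaining L cells, each justified by listing all of its moves:
(0,3): →(0,2)(W), (0,1)(W) — all W, so L
(1,3): →(1,2)(W), (1,1)(W), (0,2)(W) — all W, so L
(2,3): →(2,2)(W), (2,1)(W), (1,2)(W) — all W, so L
(3,3): →(3,2)(W), (3,1)(W), (2,2)(W) — all W, so L
(4,2): →(0,2)(W), (4,1)(W), (4,0)(W), (3,1)(W) — all W, so L
(4,5): →(0,5)(W), (4,4)(W), (4,3)(W), (4,1)(W), (3,4)(W) — all W, so L
(5,1): →(1,1)(W), (0,1)(W), (5,0)(W), (4,0)(W) — all W, so L
(5,4): →(1,4)(W), (0,4)(W), (5,3)(W), (5,2)(W), (5,0)(W), (4,3)(W) — all W, so L
Every other cell has at least one move into one of the L cells above, so it is W.
From (5,5), the L positions reachable in one move are: (5,4), (5,1). Any move reaching one of these is winning.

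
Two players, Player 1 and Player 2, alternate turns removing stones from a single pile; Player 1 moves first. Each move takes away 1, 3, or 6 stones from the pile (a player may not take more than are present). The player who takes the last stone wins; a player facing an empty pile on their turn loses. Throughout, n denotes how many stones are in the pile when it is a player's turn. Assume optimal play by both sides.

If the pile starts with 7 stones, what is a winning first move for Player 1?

Positions with no move are L. A position that does have a move is losing for the player to move precisely when every available move leads to a winning position for the opponent. Fill in the labels:
n=0: no move → L
n=1: →0(L), so W
n=2: →1(W) only, which is W, so L
n=3: →2(L), so W
n=4: →3(W), 1(W) — all W, so L
n=5: →4(L), so W
n=6: →0(L), so W
n=7: →4(L), so W
From 7, the L positions reachable in one move are: 4.

Remove 3, leaving 4.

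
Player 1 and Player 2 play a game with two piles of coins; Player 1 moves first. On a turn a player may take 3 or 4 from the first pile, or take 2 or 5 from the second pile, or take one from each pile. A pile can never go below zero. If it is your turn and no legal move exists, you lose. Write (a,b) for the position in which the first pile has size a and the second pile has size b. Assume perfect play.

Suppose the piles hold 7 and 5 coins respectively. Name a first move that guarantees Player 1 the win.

Move to (4,5).

Work bottom-up. With no move the player to move loses. Otherwise the position is W if at least one move leads to an L position for the opponent, and L if every move leads to a W.
No move ever increases a pile, so every position that can arise here has a ≤ 7 and b ≤ 5; it is enough to label the cells with 0 ≤ a ≤ 7 and 0 ≤ b ≤ 5.
Every move lowers a or b (never raises either), so fill the grid row by row in increasing a, and left to right within a row: each cell's successors are then already labelled.
      b=0  b=1  b=2  b=3  b=4  b=5
a=0:    L    L    W    W    L    W
a=1:    L    W    W    L    L    W
a=2:    L    W    W    L    W    W
a=3:    W    W    L    L    W    W
a=4:    W    W    L    W    W    L
a=5:    W    L    L    W    W    L
a=6:    W    L    W    W    L    L
a=7:    L    L    W    W    L    W
Cells with no legal move (terminal, hence L): (0,0), (0,1), (1,0), (2,0).
The remaining L cells, each justified by listing all of its moves:
(0,4): →(0,2)(W) only, which is W, so L
(1,3): →(1,1)(W), (0,2)(W) — all W, so L
(1,4): →(1,2)(W), (0,3)(W) — all W, so L
(2,3): →(2,1)(W), (1,2)(W) — all W, so L
(3,2): →(0,2)(W), (3,0)(W), (2,1)(W) — all W, so L
(3,3): →(0,3)(W), (3,1)(W), (2,2)(W) — all W, so L
(4,2): →(1,2)(W), (0,2)(W), (4,0)(W), (3,1)(W) — all W, so L
(4,5): →(1,5)(W), (0,5)(W), (4,3)(W), (4,0)(W), (3,4)(W) — all W, so L
(5,1): →(2,1)(W), (1,1)(W), (4,0)(W) — all W, so L
(5,2): →(2,2)(W), (1,2)(W), (5,0)(W), (4,1)(W) — all W, so L
(5,5): →(2,5)(W), (1,5)(W), (5,3)(W), (5,0)(W), (4,4)(W) — all W, so L
(6,1): →(3,1)(W), (2,1)(W), (5,0)(W) — all W, so L
(6,4): →(3,4)(W), (2,4)(W), (6,2)(W), (5,3)(W) — all W, so L
(6,5): →(3,5)(W), (2,5)(W), (6,3)(W), (6,0)(W), (5,4)(W) — all W, so L
(7,0): →(4,0)(W), (3,0)(W) — all W, so L
(7,1): →(4,1)(W), (3,1)(W), (6,0)(W) — all W, so L
(7,4): →(4,4)(W), (3,4)(W), (7,2)(W), (6,3)(W) — all W, so L
Every other cell has at least one move into one of the L cells above, so it is W.
From (7,5), the L positions reachable in one move are: (4,5), (7,0), (6,4). Any move reaching one of these is winning.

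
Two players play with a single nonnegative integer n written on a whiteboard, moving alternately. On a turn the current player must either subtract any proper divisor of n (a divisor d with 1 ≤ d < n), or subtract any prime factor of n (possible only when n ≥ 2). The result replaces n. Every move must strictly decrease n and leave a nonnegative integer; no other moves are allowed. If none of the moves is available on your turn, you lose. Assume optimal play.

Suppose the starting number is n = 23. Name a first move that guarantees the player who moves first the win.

Move to 0.

Build the W/L table. Terminal = L. A non-terminal position is W if it has a move to some L; otherwise it is L.
n=0: no move → L
n=1: no move → L
n=2: W (go to 0, an L position)
n=3: W (go to 0, an L position)
n=4: L (options 2(W), 3(W) are all W)
n=5: W (go to 0, an L position)
n=6: W (go to 4, an L position)
n=7: W (go to 0, an L position)
n=8: W (go to 4, an L position)
n=9: L (options 6(W), 8(W) are all W)
n=10: W (go to 9, an L position)
n=11: W (go to 0, an L position)
n=12: W (go to 9, an L position)
n=13: W (go to 0, an L position)
n=14: L (options 7(W), 12(W), 13(W) are all W)
n=15: W (go to 14, an L position)
n=16: W (go to 14, an L position)
n=17: W (go to 0, an L position)
n=18: W (go to 9, an L position)
n=19: W (go to 0, an L position)
n=20: L (options 10(W), 15(W), 16(W), 18(W), 19(W) are all W)
n=21: W (go to 14, an L position)
n=22: W (go to 20, an L position)
n=23: W (go to 0, an L position)
From 23, the L positions reachable in one move are: 0.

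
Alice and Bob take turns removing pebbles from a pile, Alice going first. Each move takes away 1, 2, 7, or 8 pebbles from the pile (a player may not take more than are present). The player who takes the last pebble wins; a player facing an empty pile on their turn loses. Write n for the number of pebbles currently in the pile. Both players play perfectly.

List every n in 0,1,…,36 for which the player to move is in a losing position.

Work bottom-up. With no move the player to move loses. Otherwise the position is W if at least one move leads to an L position for the opponent, and L if every move leads to a W.
n=0: no move → L
n=1: →0(L), so W
n=2: →0(L), so W
n=3: →2(W), 1(W) — all W, so L
n=4: →3(L), so W
n=5: →3(L), so W
n=6: →5(W), 4(W) — all W, so L
n=7: →6(L), so W
n=8: →6(L), so W
n=9: →8(W), 7(W), 2(W), 1(W) — all W, so L
n=10: →9(L), so W
n=11: →9(L), so W
n=12: →11(W), 10(W), 5(W), 4(W) — all W, so L
n=13: →12(L), so W
n=14: →12(L), so W
n=15: →14(W), 13(W), 8(W), 7(W) — all W, so L
n=16: →15(L), so W
n=17: →15(L), so W
n=18: →17(W), 16(W), 11(W), 10(W) — all W, so L
n=19: →18(L), so W
n=20: →18(L), so W
n=21: →20(W), 19(W), 14(W), 13(W) — all W, so L
n=22: →21(L), so W
n=23: →21(L), so W
n=24: →23(W), 22(W), 17(W), 16(W) — all W, so L
n=25: →24(L), so W
n=26: →24(L), so W
n=27: →26(W), 25(W), 20(W), 19(W) — all W, so L
n=28: →27(L), so W
n=29: →27(L), so W
n=30: →29(W), 28(W), 23(W), 22(W) — all W, so L
n=31: →30(L), so W
n=32: →30(L), so W
n=33: →32(W), 31(W), 26(W), 25(W) — all W, so L
n=34: →33(L), so W
n=35: →33(L), so W
n=36: →35(W), 34(W), 29(W), 28(W) — all W, so L
Reading off the rows marked L gives the requested list; there are 13 such values of n.

0, 3, 6, 9, 12, 15, 18, 21, 24, 27, 30, 33, 36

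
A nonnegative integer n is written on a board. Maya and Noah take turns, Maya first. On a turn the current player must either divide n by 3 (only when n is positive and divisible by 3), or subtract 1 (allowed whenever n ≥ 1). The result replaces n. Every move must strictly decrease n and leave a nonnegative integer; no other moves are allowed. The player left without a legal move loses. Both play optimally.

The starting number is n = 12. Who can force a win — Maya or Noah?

Maya wins.

Label each position W (a win for the player to move) or L (a loss). A position with no legal move is L; any other position is W exactly when some move reaches an L, and L when every move reaches a W.
n=0: no move → L
n=1: →0(L), so W
n=2: →1(W) only, which is W, so L
n=3: →2(L), so W
n=4: →3(W) only, which is W, so L
n=5: →4(L), so W
n=6: →2(L), so W
n=7: →6(W) only, which is W, so L
n=8: →7(L), so W
n=9: →3(W), 8(W) — all W, so L
n=10: →9(L), so W
n=11: →10(W) only, which is W, so L
n=12: →4(L), so W
The starting position 12 is W: Maya should move to 4, handing over an L position.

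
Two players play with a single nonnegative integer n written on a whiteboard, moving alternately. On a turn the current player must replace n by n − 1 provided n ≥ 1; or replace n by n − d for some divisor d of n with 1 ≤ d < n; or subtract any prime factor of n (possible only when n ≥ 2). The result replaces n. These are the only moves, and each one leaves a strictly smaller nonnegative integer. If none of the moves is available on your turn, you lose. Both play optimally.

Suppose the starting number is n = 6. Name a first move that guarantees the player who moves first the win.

Move to 4.

Positions with no move are L. A position that does have a move is losing for the player to move precisely when every available move leads to a winning position for the opponent. Fill in the labels:
n=0: no move → L
n=1: →0(L), so W
n=2: →0(L), so W
n=3: →0(L), so W
n=4: →2(W), 3(W) — all W, so L
n=5: →0(L), so W
n=6: →4(L), so W
From 6, the L positions reachable in one move are: 4.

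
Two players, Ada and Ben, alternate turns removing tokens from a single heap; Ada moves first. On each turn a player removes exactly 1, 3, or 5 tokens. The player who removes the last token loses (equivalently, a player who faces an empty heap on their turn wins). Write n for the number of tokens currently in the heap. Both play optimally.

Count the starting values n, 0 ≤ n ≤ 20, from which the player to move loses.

Use the standard recursion: the mover wins at a terminal position; elsewhere, the mover wins exactly when some move hands the opponent an L position.
n=0: no move; the opponent has just taken the last token and therefore loses → W
n=1: L (sole option 0(W) is W)
n=2: W (go to 1, an L position)
n=3: L (options 2(W), 0(W) are all W)
n=4: W (go to 3, an L position)
n=5: L (options 4(W), 2(W), 0(W) are all W)
n=6: W (go to 5, an L position)
n=7: L (options 6(W), 4(W), 2(W) are all W)
n=8: W (go to 7, an L position)
n=9: L (options 8(W), 6(W), 4(W) are all W)
n=10: W (go to 9, an L position)
n=11: L (options 10(W), 8(W), 6(W) are all W)
n=12: W (go to 11, an L position)
n=13: L (options 12(W), 10(W), 8(W) are all W)
n=14: W (go to 13, an L position)
n=15: L (options 14(W), 12(W), 10(W) are all W)
n=16: W (go to 15, an L position)
n=17: L (options 16(W), 14(W), 12(W) are all W)
n=18: W (go to 17, an L position)
n=19: L (options 18(W), 16(W), 14(W) are all W)
n=20: W (go to 19, an L position)
L entries with 0 ≤ n ≤ 20: n = 1, 3, 5, 7, 9, 11, 13, 15, 17, 19; that makes 10.

10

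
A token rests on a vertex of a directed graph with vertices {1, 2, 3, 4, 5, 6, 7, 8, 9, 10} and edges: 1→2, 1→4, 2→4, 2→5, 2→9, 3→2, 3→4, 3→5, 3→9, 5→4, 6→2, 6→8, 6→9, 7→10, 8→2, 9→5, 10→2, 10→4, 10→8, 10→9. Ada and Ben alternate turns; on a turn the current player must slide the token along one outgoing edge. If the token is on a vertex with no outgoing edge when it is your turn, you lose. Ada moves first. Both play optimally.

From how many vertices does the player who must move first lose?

Compute win/loss labels from the base case upward. A position with no move is L. Any other position is W if it can reach an L in one move, else L.
Every edge goes from a vertex to one that appears earlier in the order 4, 5, 9, 2, 3, 8, 1, 6, 10, 7, so processing vertices in that order labels each vertex after all of its successors.
4: no outgoing edge → L
5: reaches L-position 4 → W
9: only reaches 5(W), which is W → L
2: reaches L-position 9 → W
3: reaches L-position 9 → W
8: only reaches 2(W), which is W → L
1: reaches L-position 4 → W
6: reaches L-position 8 → W
10: reaches L-position 8 → W
7: only reaches 10(W), which is W → L
The L vertices are 4, 7, 8, 9; that is 4 in all.

4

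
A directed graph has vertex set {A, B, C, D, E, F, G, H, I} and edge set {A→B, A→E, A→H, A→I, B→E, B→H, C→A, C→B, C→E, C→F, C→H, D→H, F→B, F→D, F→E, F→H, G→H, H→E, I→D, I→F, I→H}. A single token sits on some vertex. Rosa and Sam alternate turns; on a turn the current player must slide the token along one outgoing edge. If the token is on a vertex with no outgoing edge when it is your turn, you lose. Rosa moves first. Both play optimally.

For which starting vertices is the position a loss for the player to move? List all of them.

D, E, G

Use the standard recursion: the mover loses at a terminal position; elsewhere, the mover wins exactly when some move hands the opponent an L position.
Every edge goes from a vertex to one that appears earlier in the order E, H, B, D, F, I, A, G, C, so processing vertices in that order labels each vertex after all of its successors.
E: no outgoing edge → L
H: can move to E, which is L ⇒ W
B: can move to E, which is L ⇒ W
D: the only move is to H(W), a W ⇒ L
F: can move to D, which is L ⇒ W
I: can move to D, which is L ⇒ W
A: can move to E, which is L ⇒ W
G: the only move is to H(W), a W ⇒ L
C: can move to E, which is L ⇒ W
The losing starting vertices are exactly the entries labelled L in this table (3 of them).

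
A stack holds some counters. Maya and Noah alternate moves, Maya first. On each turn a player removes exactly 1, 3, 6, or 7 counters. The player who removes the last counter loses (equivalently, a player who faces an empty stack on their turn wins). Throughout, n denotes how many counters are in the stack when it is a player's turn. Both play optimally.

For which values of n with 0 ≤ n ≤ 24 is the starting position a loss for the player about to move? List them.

1, 3, 5, 13, 15, 17

Work bottom-up. With no move the player to move wins. Otherwise the position is W if at least one move leads to an L position for the opponent, and L if every move leads to a W.
n=0: no move; the opponent has just taken the last counter and therefore loses → W
n=1: only reaches 0(W), which is W → L
n=2: reaches L-position 1 → W
n=3: only reaches 2(W), 0(W), all W → L
n=4: reaches L-position 3 → W
n=5: only reaches 4(W), 2(W), all W → L
n=6: reaches L-position 5 → W
n=7: reaches L-position 1 → W
n=8: reaches L-position 5 → W
n=9: reaches L-position 3 → W
n=10: reaches L-position 3 → W
n=11: reaches L-position 5 → W
n=12: reaches L-position 5 → W
n=13: only reaches 12(W), 10(W), 7(W), 6(W), all W → L
n=14: reaches L-position 13 → W
n=15: only reaches 14(W), 12(W), 9(W), 8(W), all W → L
n=16: reaches L-position 15 → W
n=17: only reaches 16(W), 14(W), 11(W), 10(W), all W → L
n=18: reaches L-position 17 → W
n=19: reaches L-position 13 → W
n=20: reaches L-position 17 → W
n=21: reaches L-position 15 → W
n=22: reaches L-position 15 → W
n=23: reaches L-position 17 → W
n=24: reaches L-position 17 → W
The losing starting values of n are exactly the entries labelled L in this table (6 of them).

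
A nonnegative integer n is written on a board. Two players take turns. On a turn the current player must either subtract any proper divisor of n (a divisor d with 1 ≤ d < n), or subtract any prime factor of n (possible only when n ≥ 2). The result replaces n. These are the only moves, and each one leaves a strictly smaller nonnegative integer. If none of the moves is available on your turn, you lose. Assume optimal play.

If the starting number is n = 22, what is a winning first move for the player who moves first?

Work bottom-up. With no move the player to move loses. Otherwise the position is W if at least one move leads to an L position for the opponent, and L if every move leads to a W.
n=0: no move → L
n=1: no move → L
n=2: →0(L), so W
n=3: →0(L), so W
n=4: →2(W), 3(W) — all W, so L
n=5: →0(L), so W
n=6: →4(L), so W
n=7: →0(L), so W
n=8: →4(L), so W
n=9: →6(W), 8(W) — all W, so L
n=10: →9(L), so W
n=11: →0(L), so W
n=12: →9(L), so W
n=13: →0(L), so W
n=14: →7(W), 12(W), 13(W) — all W, so L
n=15: →14(L), so W
n=16: →14(L), so W
n=17: →0(L), so W
n=18: →9(L), so W
n=19: →0(L), so W
n=20: →10(W), 15(W), 16(W), 18(W), 19(W) — all W, so L
n=21: →14(L), so W
n=22: →20(L), so W
From 22, the L positions reachable in one move are: 20.

Move to 20.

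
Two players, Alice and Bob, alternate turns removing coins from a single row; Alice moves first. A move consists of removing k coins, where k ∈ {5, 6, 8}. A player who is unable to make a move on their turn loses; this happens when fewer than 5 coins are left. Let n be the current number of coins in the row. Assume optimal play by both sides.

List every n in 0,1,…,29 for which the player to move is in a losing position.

Use the standard recursion: the mover loses at a terminal position; elsewhere, the mover wins exactly when some move hands the opponent an L position.
n=0: no move → L
n=1: no move → L
n=2: no move → L
n=3: no move → L
n=4: no move → L
n=5: W (go to 0, an L position)
n=6: W (go to 1, an L position)
n=7: W (go to 2, an L position)
n=8: W (go to 3, an L position)
n=9: W (go to 4, an L position)
n=10: W (go to 4, an L position)
n=11: W (go to 3, an L position)
n=12: W (go to 4, an L position)
n=13: L (options 8(W), 7(W), 5(W) are all W)
n=14: L (options 9(W), 8(W), 6(W) are all W)
n=15: L (options 10(W), 9(W), 7(W) are all W)
n=16: L (options 11(W), 10(W), 8(W) are all W)
n=17: L (options 12(W), 11(W), 9(W) are all W)
n=18: W (go to 13, an L position)
n=19: W (go to 14, an L position)
n=20: W (go to 15, an L position)
n=21: W (go to 16, an L position)
n=22: W (go to 17, an L position)
n=23: W (go to 17, an L position)
n=24: W (go to 16, an L position)
n=25: W (go to 17, an L position)
n=26: L (options 21(W), 20(W), 18(W) are all W)
n=27: L (options 22(W), 21(W), 19(W) are all W)
n=28: L (options 23(W), 22(W), 20(W) are all W)
n=29: L (options 24(W), 23(W), 21(W) are all W)
Reading off the rows marked L gives the requested list; there are 14 such values of n.

0, 1, 2, 3, 4, 13, 14, 15, 16, 17, 26, 27, 28, 29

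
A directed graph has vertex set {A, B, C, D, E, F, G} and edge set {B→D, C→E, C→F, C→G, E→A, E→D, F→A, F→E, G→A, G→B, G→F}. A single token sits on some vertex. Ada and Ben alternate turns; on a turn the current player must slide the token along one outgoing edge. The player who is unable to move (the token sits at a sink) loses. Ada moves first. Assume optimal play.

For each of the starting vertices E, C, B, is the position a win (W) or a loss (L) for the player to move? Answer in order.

Positions with no move are L. A position that does have a move is losing for the player to move precisely when every available move leads to a winning position for the opponent. Fill in the labels:
Every edge goes from a vertex to one that appears earlier in the order A, D, B, E, F, G, C, so processing vertices in that order labels each vertex after all of its successors.
A: no outgoing edge → L
D: no outgoing edge → L
B: →D(L), so W
E: →D(L), so W
F: →A(L), so W
G: →A(L), so W
C: →G(W), F(W), E(W) — all W, so L

E: W, C: L, B: W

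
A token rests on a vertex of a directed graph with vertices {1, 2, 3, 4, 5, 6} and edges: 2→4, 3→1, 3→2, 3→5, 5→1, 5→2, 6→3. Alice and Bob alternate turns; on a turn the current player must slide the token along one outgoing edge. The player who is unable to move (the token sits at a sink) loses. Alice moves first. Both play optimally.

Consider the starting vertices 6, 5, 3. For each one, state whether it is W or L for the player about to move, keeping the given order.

Compute win/loss labels from the base case upward. A position with no move is L. Any other position is W if it can reach an L in one move, else L.
Every edge goes from a vertex to one that appears earlier in the order 1, 4, 2, 5, 3, 6, so processing vertices in that order labels each vertex after all of its successors.
1: no outgoing edge → L
4: no outgoing edge → L
2: can move to 4, which is L ⇒ W
5: can move to 1, which is L ⇒ W
3: can move to 1, which is L ⇒ W
6: the only move is to 3(W), a W ⇒ L

6: L, 5: W, 3: W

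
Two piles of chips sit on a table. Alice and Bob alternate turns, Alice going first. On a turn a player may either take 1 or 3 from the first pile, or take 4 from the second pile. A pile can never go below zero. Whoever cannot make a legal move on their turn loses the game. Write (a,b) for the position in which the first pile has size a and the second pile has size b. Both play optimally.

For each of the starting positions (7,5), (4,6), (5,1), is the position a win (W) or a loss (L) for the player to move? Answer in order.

Build the W/L table. Terminal = L. A non-terminal position is W if it has a move to some L; otherwise it is L.
No move ever increases a pile, so every position that can arise here has a ≤ 7 and b ≤ 6; it is enough to label the cells with 0 ≤ a ≤ 7 and 0 ≤ b ≤ 6.
Every move lowers a or b (never raises either), so fill the grid row by row in increasing a, and left to right within a row: each cell's successors are then already labelled.
      b=0  b=1  b=2  b=3  b=4  b=5  b=6
a=0:    L    L    L    L    W    W    W
a=1:    W    W    W    W    L    L    L
a=2:    L    L    L    L    W    W    W
a=3:    W    W    W    W    L    L    L
a=4:    L    L    L    L    W    W    W
a=5:    W    W    W    W    L    L    L
a=6:    L    L    L    L    W    W    W
a=7:    W    W    W    W    L    L    L
Cells with no legal move (terminal, hence L): (0,0), (0,1), (0,2), (0,3).
The remaining L cells, each justified by listing all of its moves:
(1,4): moves to (0,4)(W), (1,0)(W); every one is W ⇒ L
(1,5): moves to (0,5)(W), (1,1)(W); every one is W ⇒ L
(1,6): moves to (0,6)(W), (1,2)(W); every one is W ⇒ L
(2,0): the only move is to (1,0)(W), a W ⇒ L
(2,1): the only move is to (1,1)(W), a W ⇒ L
(2,2): the only move is to (1,2)(W), a W ⇒ L
(2,3): the only move is to (1,3)(W), a W ⇒ L
(3,4): moves to (2,4)(W), (0,4)(W), (3,0)(W); every one is W ⇒ L
(3,5): moves to (2,5)(W), (0,5)(W), (3,1)(W); every one is W ⇒ L
(3,6): moves to (2,6)(W), (0,6)(W), (3,2)(W); every one is W ⇒ L
(4,0): moves to (3,0)(W), (1,0)(W); every one is W ⇒ L
(4,1): moves to (3,1)(W), (1,1)(W); every one is W ⇒ L
(4,2): moves to (3,2)(W), (1,2)(W); every one is W ⇒ L
(4,3): moves to (3,3)(W), (1,3)(W); every one is W ⇒ L
(5,4): moves to (4,4)(W), (2,4)(W), (5,0)(W); every one is W ⇒ L
(5,5): moves to (4,5)(W), (2,5)(W), (5,1)(W); every one is W ⇒ L
(5,6): moves to (4,6)(W), (2,6)(W), (5,2)(W); every one is W ⇒ L
(6,0): moves to (5,0)(W), (3,0)(W); every one is W ⇒ L
(6,1): moves to (5,1)(W), (3,1)(W); every one is W ⇒ L
(6,2): moves to (5,2)(W), (3,2)(W); every one is W ⇒ L
(6,3): moves to (5,3)(W), (3,3)(W); every one is W ⇒ L
(7,4): moves to (6,4)(W), (4,4)(W), (7,0)(W); every one is W ⇒ L
(7,5): moves to (6,5)(W), (4,5)(W), (7,1)(W); every one is W ⇒ L
(7,6): moves to (6,6)(W), (4,6)(W), (7,2)(W); every one is W ⇒ L
Every other cell has at least one move into one of the L cells above, so it is W.
(7,5): one of the L cells justified above, so L
(4,6): the move to (3,6) reaches an L cell, so W
(5,1): the move to (4,1) reaches an L cell, so W

(7,5): L, (4,6): W, (5,1): W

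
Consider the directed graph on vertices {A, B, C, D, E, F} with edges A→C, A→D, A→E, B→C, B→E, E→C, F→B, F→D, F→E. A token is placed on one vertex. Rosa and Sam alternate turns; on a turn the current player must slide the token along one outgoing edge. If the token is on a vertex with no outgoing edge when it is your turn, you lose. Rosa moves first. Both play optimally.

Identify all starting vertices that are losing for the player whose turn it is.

C, D

Classify positions by backward induction: terminal positions (no move available) are L. From any other position, the mover wins iff some move reaches an L.
Every edge goes from a vertex to one that appears earlier in the order C, D, E, A, B, F, so processing vertices in that order labels each vertex after all of its successors.
C: no outgoing edge → L
D: no outgoing edge → L
E: reaches L-position C → W
A: reaches L-position D → W
B: reaches L-position C → W
F: reaches L-position D → W
The losing starting vertices are exactly the entries labelled L in this table (2 of them).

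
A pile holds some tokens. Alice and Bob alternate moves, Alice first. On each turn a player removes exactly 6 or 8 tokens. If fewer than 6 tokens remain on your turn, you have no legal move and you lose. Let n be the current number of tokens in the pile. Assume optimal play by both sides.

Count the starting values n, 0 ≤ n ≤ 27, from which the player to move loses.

Positions with no move are L. A position that does have a move is losing for the player to move precisely when every available move leads to a winning position for the opponent. Fill in the labels:
n=0: no move → L
n=1: no move → L
n=2: no move → L
n=3: no move → L
n=4: no move → L
n=5: no move → L
n=6: →0(L), so W
n=7: →1(L), so W
n=8: →2(L), so W
n=9: →3(L), so W
n=10: →4(L), so W
n=11: →5(L), so W
n=12: →4(L), so W
n=13: →5(L), so W
n=14: →8(W), 6(W) — all W, so L
n=15: →9(W), 7(W) — all W, so L
n=16: →10(W), 8(W) — all W, so L
n=17: →11(W), 9(W) — all W, so L
n=18: →12(W), 10(W) — all W, so L
n=19: →13(W), 11(W) — all W, so L
n=20: →14(L), so W
n=21: →15(L), so W
n=22: →16(L), so W
n=23: →17(L), so W
n=24: →18(L), so W
n=25: →19(L), so W
n=26: →18(L), so W
n=27: →19(L), so W
L entries with 0 ≤ n ≤ 27: n = 0, 1, 2, 3, 4, 5, 14, 15, 16, 17, 18, 19; that makes 12.

12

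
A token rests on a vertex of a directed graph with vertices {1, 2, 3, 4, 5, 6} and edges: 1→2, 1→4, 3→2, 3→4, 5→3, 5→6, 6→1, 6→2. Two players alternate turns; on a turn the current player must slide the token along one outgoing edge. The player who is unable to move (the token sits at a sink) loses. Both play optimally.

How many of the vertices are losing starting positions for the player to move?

3

Compute win/loss labels from the base case upward. A position with no move is L. Any other position is W if it can reach an L in one move, else L.
Every edge goes from a vertex to one that appears earlier in the order 4, 2, 3, 1, 6, 5, so processing vertices in that order labels each vertex after all of its successors.
4: no outgoing edge → L
2: no outgoing edge → L
3: W (go to 2, an L position)
1: W (go to 2, an L position)
6: W (go to 2, an L position)
5: L (options 6(W), 3(W) are all W)
The L vertices are 2, 4, 5; that is 3 in all.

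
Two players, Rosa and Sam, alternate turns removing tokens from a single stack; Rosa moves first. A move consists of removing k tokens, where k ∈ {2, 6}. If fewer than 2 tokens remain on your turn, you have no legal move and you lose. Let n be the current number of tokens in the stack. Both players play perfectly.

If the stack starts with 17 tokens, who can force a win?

Label each position W (a win for the player to move) or L (a loss). A position with no legal move is L; any other position is W exactly when some move reaches an L, and L when every move reaches a W.
n=0: no move → L
n=1: no move → L
n=2: reaches L-position 0 → W
n=3: reaches L-position 1 → W
n=4: only reaches 2(W), which is W → L
n=5: only reaches 3(W), which is W → L
n=6: reaches L-position 4 → W
n=7: reaches L-position 5 → W
n=8: only reaches 6(W), 2(W), all W → L
n=9: only reaches 7(W), 3(W), all W → L
n=10: reaches L-position 8 → W
n=11: reaches L-position 9 → W
n=12: only reaches 10(W), 6(W), all W → L
n=13: only reaches 11(W), 7(W), all W → L
n=14: reaches L-position 12 → W
n=15: reaches L-position 13 → W
n=16: only reaches 14(W), 10(W), all W → L
n=17: only reaches 15(W), 11(W), all W → L
Every move from 17 reaches a W position, so the mover loses.

Sam wins.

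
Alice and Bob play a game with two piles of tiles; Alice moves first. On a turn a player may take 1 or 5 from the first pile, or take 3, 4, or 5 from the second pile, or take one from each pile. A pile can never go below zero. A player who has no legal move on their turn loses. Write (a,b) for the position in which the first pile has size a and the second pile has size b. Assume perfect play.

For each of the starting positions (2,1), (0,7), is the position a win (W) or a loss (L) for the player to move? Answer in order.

(2,1): L, (0,7): W

Classify positions by backward induction: terminal positions (no move available) are L. From any other position, the mover wins iff some move reaches an L.
No move ever increases a pile, so every position that can arise here has a ≤ 2 and b ≤ 7; it is enough to label the cells with 0 ≤ a ≤ 2 and 0 ≤ b ≤ 7.
Every move lowers a or b (never raises either), so fill the grid row by row in increasing a, and left to right within a row: each cell's successors are then already labelled.
      b=0  b=1  b=2  b=3  b=4  b=5  b=6  b=7
a=0:    L    L    L    W    W    W    W    W
a=1:    W    W    W    W    L    L    L    W
a=2:    L    L    L    W    W    W    W    W
Cells with no legal move (terminal, hence L): (0,0), (0,1), (0,2).
The remaining L cells, each justified by listing all of its moves:
(1,4): only reaches (0,4)(W), (1,1)(W), (1,0)(W), (0,3)(W), all W → L
(1,5): only reaches (0,5)(W), (1,2)(W), (1,1)(W), (1,0)(W), (0,4)(W), all W → L
(1,6): only reaches (0,6)(W), (1,3)(W), (1,2)(W), (1,1)(W), (0,5)(W), all W → L
(2,0): only reaches (1,0)(W), which is W → L
(2,1): only reaches (1,1)(W), (1,0)(W), all W → L
(2,2): only reaches (1,2)(W), (1,1)(W), all W → L
Every other cell has at least one move into one of the L cells above, so it is W.
(2,1): one of the L cells justified above, so L
(0,7): the move to (0,2) reaches an L cell, so W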